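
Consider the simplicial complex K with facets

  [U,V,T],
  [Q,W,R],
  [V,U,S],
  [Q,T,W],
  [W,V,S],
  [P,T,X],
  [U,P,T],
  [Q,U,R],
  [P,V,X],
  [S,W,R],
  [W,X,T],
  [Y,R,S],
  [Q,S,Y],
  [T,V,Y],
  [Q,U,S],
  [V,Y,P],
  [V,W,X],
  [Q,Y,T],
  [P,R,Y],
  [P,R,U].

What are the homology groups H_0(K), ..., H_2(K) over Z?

Fix the vertex order P < Q < R < S < T < U < V < W < X < Y and write every simplex with vertices in increasing order. Then dim K = 2 and the simplices of K are:

  0-simplices (10): P, Q, R, S, T, U, V, W, X, Y
  1-simplices (30): PR, PT, PU, PV, PX, PY, QR, QS, QT, QU, QW, QY, RS, RU, RW, RY, SU, SV, SW, SY, TU, TV, TW, TX, TY, UV, VW, VX, VY, WX
  2-simplices (20): PRU, PRY, PTU, PTX, PVX, PVY, QRU, QRW, QSU, QSY, QTW, QTY, RSW, RSY, SUV, SVW, TUV, TVY, TWX, VWX

so the chain groups are C_0 ≅ Z^10, C_1 ≅ Z^30, C_2 ≅ Z^20.

Boundary ∂_1: C_1 → C_0 maps an edge to its endpoints' difference, ∂[p,q] = q − p. For instance
  ∂UV = V − U.
This gives a 10×30 integer matrix of rank 9; reducing to Smith normal form yields diagonal entries (1,1,1,1,1,1,1,1,1).

The boundary map ∂_2: C_2 → C_1 maps a triangle to the signed sum of its edges. For instance
  ∂RSY = SY − RY + RS,
  ∂PTX = TX − PX + PT.
The resulting 30×20 matrix has rank 20, and its Smith normal form has invariant factors (1,1,1,1,1,1,1,1,1,1,1,1,1,1,1,1,1,1,1,2).

Now H_k = ker ∂_k / im ∂_{k+1}, so:

  H_0: rank C_0 − rank ∂_1 = 10 − 9 = 1, and the invariant factors of ∂_1 are all 1, so H_0 ≅ Z.
  H_1: rank ker ∂_1 − rank ∂_2 = (30 − 9) − 20 = 1, and ∂_2 has invariant factor 2 > 1, so H_1 ≅ Z ⊕ Z/2.
  H_2: rank ker ∂_2 − rank ∂_3 = (20 − 20) − 0 = 0, and there is no ∂_3, so H_2 ≅ 0.

As a check, the Euler characteristic is 10 − 30 + 20 = 0, which agrees with 1 − 1 + 0 = 0.
(K is a triangulation of the Klein bottle.)

H_0 = Z,  H_1 = Z ⊕ Z/2,  H_2 = 0.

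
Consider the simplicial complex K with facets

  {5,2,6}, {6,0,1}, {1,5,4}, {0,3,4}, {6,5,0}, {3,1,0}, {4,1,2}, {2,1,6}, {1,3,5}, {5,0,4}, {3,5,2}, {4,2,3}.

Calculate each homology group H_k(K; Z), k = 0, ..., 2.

H_0 = Z,  H_1 = Z/2,  H_2 = 0.

K has 7 vertices, 18 edges, 12 triangles.
rank ∂_0 = 0, rank ∂_1 = 6 ⇒ b_0 = 7 − 0 − 6 = 1; all invariant factors of ∂_1 are 1 so no torsion. So H_0 = Z.
rank ∂_1 = 6, rank ∂_2 = 12 ⇒ b_1 = 18 − 6 − 12 = 0; ∂_2 has invariant factor(s) [2] giving torsion. So H_1 = Z/2.
rank ∂_2 = 12, rank ∂_3 = 0 ⇒ b_2 = 12 − 12 − 0 = 0. So H_2 = 0.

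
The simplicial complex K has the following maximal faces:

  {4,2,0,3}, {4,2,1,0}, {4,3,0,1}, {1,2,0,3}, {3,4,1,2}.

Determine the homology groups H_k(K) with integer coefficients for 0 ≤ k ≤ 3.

H_0 = Z,  H_1 = 0,  H_2 = 0,  H_3 = Z.

K has 5 vertices, 10 edges, 10 triangles, 5 3-simplices.
rank ∂_0 = 0, rank ∂_1 = 4 ⇒ b_0 = 5 − 0 − 4 = 1; all invariant factors of ∂_1 are 1 so no torsion. So H_0 = Z.
rank ∂_1 = 4, rank ∂_2 = 6 ⇒ b_1 = 10 − 4 − 6 = 0; all invariant factors of ∂_2 are 1 so no torsion. So H_1 = 0.
rank ∂_2 = 6, rank ∂_3 = 4 ⇒ b_2 = 10 − 6 − 4 = 0; all invariant factors of ∂_3 are 1 so no torsion. So H_2 = 0.
rank ∂_3 = 4, rank ∂_4 = 0 ⇒ b_3 = 5 − 4 − 0 = 1. So H_3 = Z.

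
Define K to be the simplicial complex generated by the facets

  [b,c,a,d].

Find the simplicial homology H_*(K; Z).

H_0 = Z,  H_1 = 0,  H_2 = 0,  H_3 = 0.

Order the vertices as a < b < c < d. Listing each simplex with vertices in this order, K has dimension 3 with simplices:

  0-simplices (4): a, b, c, d
  1-simplices (6): ab, ac, ad, bc, bd, cd
  2-simplices (4): abc, abd, acd, bcd
  3-simplices (1): abcd

Hence C_0 ≅ Z^4, C_1 ≅ Z^6, C_2 ≅ Z^4, C_3 ≅ Z^1.

The boundary map ∂_1: C_1 → C_0 maps an edge to its endpoints' difference, ∂[p,q] = q − p. For instance
  ∂cd = d − c.
The 4×6 boundary matrix has rank 3 and Smith normal form diag(1,1,1).

∂_2: C_2 → C_1 acts by ∂[p,q,r] = [q,r] − [p,r] + [p,q]. For instance
  ∂abc = bc − ac + ab,
  ∂abd = bd − ad + ab.
The 6×4 boundary matrix has rank 3 and Smith normal form diag(1,1,1).

The boundary map ∂_3: C_3 → C_2 sends each 3-simplex σ to the alternating sum Σ_i (−1)^i (σ with its i-th vertex removed). For instance
  ∂abcd = bcd − acd + abd − abc.
The 4×1 boundary matrix has rank 1 and Smith normal form diag(1).

Reading off H_k = ker ∂_k / im ∂_{k+1}:

  H_0: rank C_0 − rank ∂_1 = 4 − 3 = 1, and the invariant factors of ∂_1 are all 1, so H_0 ≅ Z.
  H_1: rank ker ∂_1 − rank ∂_2 = (6 − 3) − 3 = 0, and the invariant factors of ∂_2 are all 1, so H_1 ≅ 0.
  H_2: rank ker ∂_2 − rank ∂_3 = (4 − 3) − 1 = 0, and the invariant factors of ∂_3 are all 1, so H_2 ≅ 0.
  H_3: rank ker ∂_3 − rank ∂_4 = (1 − 1) − 0 = 0, and there is no ∂_4, so H_3 ≅ 0.

As a check, the Euler characteristic is 4 − 6 + 4 − 1 = 1, which agrees with 1 − 0 + 0 − 0 = 1.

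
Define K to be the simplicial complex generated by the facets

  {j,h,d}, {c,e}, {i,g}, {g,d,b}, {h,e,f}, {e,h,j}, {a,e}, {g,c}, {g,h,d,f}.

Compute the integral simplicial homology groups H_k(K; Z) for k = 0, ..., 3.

We work with the vertex ordering a < b < c < d < e < f < g < h < i < j. The simplices of K, each written with vertices in increasing order, are:

  0-simplices (10): a, b, c, d, e, f, g, h, i, j
  1-simplices (17): ae, bd, bg, ce, cg, df, dg, dh, dj, ef, eh, ej, fg, fh, gh, gi, hj
  2-simplices (8): bdg, dfg, dfh, dgh, dhj, efh, ehj, fgh
  3-simplices (1): dfgh

giving chain groups C_0 ≅ Z^10, C_1 ≅ Z^17, C_2 ≅ Z^8, C_3 ≅ Z^1.

Boundary ∂_1: C_1 → C_0 is given by ∂[p,q] = [q] − [p]. For instance
  ∂ej = j − e.
The resulting 10×17 matrix has rank 9, and its Smith normal form has invariant factors (1,1,1,1,1,1,1,1,1).

Boundary ∂_2: C_2 → C_1 maps a triangle to the signed sum of its edges. For instance
  ∂fgh = gh − fh + fg,
  ∂bdg = dg − bg + bd.
The resulting 17×8 matrix has rank 7, and its Smith normal form has invariant factors (1,1,1,1,1,1,1).

Boundary ∂_3: C_3 → C_2 sends each 3-simplex σ to the alternating sum Σ_i (−1)^i (σ with its i-th vertex removed). For instance
  ∂dfgh = fgh − dgh + dfh − dfg.
The resulting 8×1 matrix has rank 1, and its Smith normal form has invariant factors (1).

Computing H_k = (kernel of ∂_k) / (image of ∂_{k+1}):

  H_0: rank C_0 − rank ∂_1 = 10 − 9 = 1, and the invariant factors of ∂_1 are all 1, so H_0 = Z.
  H_1: rank ker ∂_1 − rank ∂_2 = (17 − 9) − 7 = 1, and the invariant factors of ∂_2 are all 1, so H_1 = Z.
  H_2: rank ker ∂_2 − rank ∂_3 = (8 − 7) − 1 = 0, and the invariant factors of ∂_3 are all 1, so H_2 = 0.
  H_3: rank ker ∂_3 − rank ∂_4 = (1 − 1) − 0 = 0, and there is no ∂_4, so H_3 = 0.

As a check, the Euler characteristic is 10 − 17 + 8 − 1 = 0, which agrees with 1 − 1 + 0 − 0 = 0.

H_0 ≅ Z,  H_1 ≅ Z,  H_2 = 0,  H_3 = 0.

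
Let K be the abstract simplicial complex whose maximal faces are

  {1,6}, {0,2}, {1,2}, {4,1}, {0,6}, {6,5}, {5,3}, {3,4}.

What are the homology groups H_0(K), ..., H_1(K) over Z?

Fix the vertex order 0 < 1 < 2 < 3 < 4 < 5 < 6 and write every simplex with vertices in increasing order. Then dim K = 1 and the simplices of K are:

  0-simplices (7): [0], [1], [2], [3], [4], [5], [6]
  1-simplices (8): [0,2], [0,6], [1,2], [1,4], [1,6], [3,4], [3,5], [5,6]

Hence C_0 ≅ Z^7, C_1 ≅ Z^8.

The boundary map ∂_1: C_1 → C_0 sends each edge [p,q] (with p < q) to q − p.
The 7×8 boundary matrix has rank 6 and Smith normal form diag(1,1,1,1,1,1).

Now H_k = ker ∂_k / im ∂_{k+1}, so:

  H_0: rank C_0 − rank ∂_1 = 7 − 6 = 1, and the invariant factors of ∂_1 are all 1, so H_0 ≅ Z.
  H_1: rank ker ∂_1 − rank ∂_2 = (8 − 6) − 0 = 2, and there is no ∂_2, so H_1 ≅ Z^2.

H_0 = Z,  H_1 = Z^2.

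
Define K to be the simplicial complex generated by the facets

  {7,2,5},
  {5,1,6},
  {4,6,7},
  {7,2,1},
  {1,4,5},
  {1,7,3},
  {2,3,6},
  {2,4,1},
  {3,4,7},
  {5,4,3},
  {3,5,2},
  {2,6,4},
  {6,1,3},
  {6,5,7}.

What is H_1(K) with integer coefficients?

We work with the vertex ordering 1 < 2 < 3 < 4 < 5 < 6 < 7. The simplices of K, each written with vertices in increasing order, are:

  0-simplices (7): [1], [2], [3], [4], [5], [6], [7]
  1-simplices (21): [1,2], [1,3], [1,4], [1,5], [1,6], [1,7], [2,3], [2,4], [2,5], [2,6], [2,7], [3,4], [3,5], [3,6], [3,7], [4,5], [4,6], [4,7], [5,6], [5,7], [6,7]
  2-simplices (14): [1,2,4], [1,2,7], [1,3,6], [1,3,7], [1,4,5], [1,5,6], [2,3,5], [2,3,6], [2,4,6], [2,5,7], [3,4,5], [3,4,7], [4,6,7], [5,6,7]

so the chain groups are C_0 ≅ Z^7, C_1 ≅ Z^21, C_2 ≅ Z^14.

Boundary ∂_1: C_1 → C_0 is given by ∂[p,q] = [q] − [p]. For instance
  ∂[3,7] = [7] − [3].
The resulting 7×21 matrix has rank 6, and its Smith normal form has invariant factors (1,1,1,1,1,1).

Boundary ∂_2: C_2 → C_1 maps a triangle to the signed sum of its edges. For instance
  ∂[1,2,7] = [2,7] − [1,7] + [1,2],
  ∂[4,6,7] = [6,7] − [4,7] + [4,6].
This gives a 21×14 integer matrix of rank 13; reducing to Smith normal form yields diagonal entries (1,1,1,1,1,1,1,1,1,1,1,1,1).

Reading off H_k = ker ∂_k / im ∂_{k+1}:

  H_1: rank ker ∂_1 − rank ∂_2 = (21 − 6) − 13 = 2, and the invariant factors of ∂_2 are all 1, so H_1 ≅ Z^2.

H_1 = Z^2.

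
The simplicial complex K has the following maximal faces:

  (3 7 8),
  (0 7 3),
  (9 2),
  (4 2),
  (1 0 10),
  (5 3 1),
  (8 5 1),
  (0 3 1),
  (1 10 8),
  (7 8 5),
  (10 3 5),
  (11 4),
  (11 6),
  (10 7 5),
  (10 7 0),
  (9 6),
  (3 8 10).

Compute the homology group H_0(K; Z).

Order the vertices as 0 < 1 < 2 < 3 < 4 < 5 < 6 < 7 < 8 < 9 < 10 < 11. Listing each simplex with vertices in this order, K has dimension 2 with simplices:

  0-simplices (12): [0], [1], [2], [3], [4], [5], [6], [7], [8], [9], [10], [11]
  1-simplices (23): (23 of them)
  2-simplices (12): [0,1,3], [0,1,10], [0,3,7], [0,7,10], [1,3,5], [1,5,8], [1,8,10], [3,5,10], [3,7,8], [3,8,10], [5,7,8], [5,7,10]

so the chain groups are C_0 ≅ Z^12, C_1 ≅ Z^23, C_2 ≅ Z^12.

∂_1: C_1 → C_0 is given by ∂[p,q] = [q] − [p].
This gives a 12×23 integer matrix of rank 10; reducing to Smith normal form yields diagonal entries (1,1,1,1,1,1,1,1,1,1).

The boundary map ∂_2: C_2 → C_1 maps a triangle to the signed sum of its edges. For instance
  ∂[1,5,8] = [5,8] − [1,8] + [1,5],
  ∂[3,8,10] = [8,10] − [3,10] + [3,8].
This gives a 23×12 integer matrix of rank 12; reducing to Smith normal form yields diagonal entries (1,1,1,1,1,1,1,1,1,1,1,2).

Reading off H_k = ker ∂_k / im ∂_{k+1}:

  H_0: rank C_0 − rank ∂_1 = 12 − 10 = 2, and the invariant factors of ∂_1 are all 1, so H_0 ≅ Z^2.

(K is a triangulation of the disjoint union of the real projective plane RP^2 and the circle S^1.)

H_0 = Z^2.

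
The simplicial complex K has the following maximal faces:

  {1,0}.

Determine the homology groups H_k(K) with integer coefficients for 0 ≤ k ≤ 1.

Fix the vertex order 0 < 1 and write every simplex with vertices in increasing order. Then dim K = 1 and the simplices of K are:

  0-simplices (2): [0], [1]
  1-simplices (1): [0,1]

giving chain groups C_0 ≅ Z^2, C_1 ≅ Z^1.

The boundary map ∂_1: C_1 → C_0 is given by ∂[p,q] = [q] − [p].
This gives a 2×1 integer matrix of rank 1; reducing to Smith normal form yields diagonal entries (1).

Computing H_k = (kernel of ∂_k) / (image of ∂_{k+1}):

  H_0: rank C_0 − rank ∂_1 = 2 − 1 = 1, and the invariant factors of ∂_1 are all 1, so H_0 ≅ Z.
  H_1: rank ker ∂_1 − rank ∂_2 = (1 − 1) − 0 = 0, and there is no ∂_2, so H_1 ≅ 0.

As a check, the Euler characteristic is 2 − 1 = 1, which agrees with 1 − 0 = 1.
(K is a triangulation of the 1-simplex.)

H_0 = Z,  H_1 = 0.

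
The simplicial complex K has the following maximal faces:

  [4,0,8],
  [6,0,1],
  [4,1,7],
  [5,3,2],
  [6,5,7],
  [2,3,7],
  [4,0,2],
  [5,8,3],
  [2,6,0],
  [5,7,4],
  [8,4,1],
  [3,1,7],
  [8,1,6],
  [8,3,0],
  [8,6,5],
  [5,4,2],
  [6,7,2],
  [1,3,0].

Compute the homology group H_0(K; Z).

Order the vertices as 0 < 1 < 2 < 3 < 4 < 5 < 6 < 7 < 8. Listing each simplex with vertices in this order, K has dimension 2 with simplices:

  0-simplices (9): [0], [1], [2], [3], [4], [5], [6], [7], [8]
  1-simplices (27): (27 of them)
  2-simplices (18): [0,1,3], [0,1,6], [0,2,4], [0,2,6], [0,3,8], [0,4,8], [1,3,7], [1,4,7], [1,4,8], [1,6,8], [2,3,5], [2,3,7], [2,4,5], [2,6,7], [3,5,8], [4,5,7], [5,6,7], [5,6,8]

so the chain groups are C_0 ≅ Z^9, C_1 ≅ Z^27, C_2 ≅ Z^18.

The boundary map ∂_1: C_1 → C_0 maps an edge to its endpoints' difference, ∂[p,q] = q − p. For instance
  ∂[5,8] = [8] − [5].
This gives a 9×27 integer matrix of rank 8; reducing to Smith normal form yields diagonal entries (1,1,1,1,1,1,1,1).

The boundary map ∂_2: C_2 → C_1 maps a triangle to the signed sum of its edges. For instance
  ∂[0,2,4] = [2,4] − [0,4] + [0,2],
  ∂[1,3,7] = [3,7] − [1,7] + [1,3].
The 27×18 boundary matrix has rank 18 and Smith normal form diag(1,1,1,1,1,1,1,1,1,1,1,1,1,1,1,1,1,2).

Computing H_k = (kernel of ∂_k) / (image of ∂_{k+1}):

  H_0: rank C_0 − rank ∂_1 = 9 − 8 = 1, and the invariant factors of ∂_1 are all 1, so H_0 ≅ Z.

H_0 = Z.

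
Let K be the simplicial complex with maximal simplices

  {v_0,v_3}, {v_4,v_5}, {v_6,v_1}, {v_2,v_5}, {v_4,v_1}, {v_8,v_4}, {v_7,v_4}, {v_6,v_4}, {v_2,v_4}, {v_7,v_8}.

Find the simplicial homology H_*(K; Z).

H_0 = Z^2,  H_1 = Z^3.

K has 9 vertices, 10 edges.
rank ∂_0 = 0, rank ∂_1 = 7 ⇒ b_0 = 9 − 0 − 7 = 2; all invariant factors of ∂_1 are 1 so no torsion. So H_0 = Z^2.
rank ∂_1 = 7, rank ∂_2 = 0 ⇒ b_1 = 10 − 7 − 0 = 3. So H_1 = Z^3.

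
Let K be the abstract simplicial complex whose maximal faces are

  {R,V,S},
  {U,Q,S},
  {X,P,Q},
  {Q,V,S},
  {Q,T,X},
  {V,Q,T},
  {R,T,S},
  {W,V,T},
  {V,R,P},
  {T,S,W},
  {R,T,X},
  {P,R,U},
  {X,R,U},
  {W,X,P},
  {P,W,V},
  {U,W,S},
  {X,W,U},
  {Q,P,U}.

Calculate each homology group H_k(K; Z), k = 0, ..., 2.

H_0 ≅ Z,  H_1 ≅ Z ⊕ Z/2,  H_2 = 0.

Fix the vertex order P < Q < R < S < T < U < V < W < X and write every simplex with vertices in increasing order. Then dim K = 2 and the simplices of K are:

  0-simplices (9): P, Q, R, S, T, U, V, W, X
  1-simplices (27): PQ, PR, PU, PV, PW, PX, QS, QT, QU, QV, QX, RS, RT, RU, RV, RX, ST, SU, SV, SW, TV, TW, TX, UW, UX, VW, WX
  2-simplices (18): PQU, PQX, PRU, PRV, PVW, PWX, QSU, QSV, QTV, QTX, RST, RSV, RTX, RUX, STW, SUW, TVW, UWX

so the chain groups are C_0 ≅ Z^9, C_1 ≅ Z^27, C_2 ≅ Z^18.

The boundary map ∂_1: C_1 → C_0 is given by ∂[p,q] = [q] − [p].
This gives a 9×27 integer matrix of rank 8; reducing to Smith normal form yields diagonal entries (1,1,1,1,1,1,1,1).

The boundary map ∂_2: C_2 → C_1 acts by ∂[p,q,r] = [q,r] − [p,r] + [p,q]. For instance
  ∂PVW = VW − PW + PV,
  ∂QSV = SV − QV + QS.
The resulting 27×18 matrix has rank 18, and its Smith normal form has invariant factors (1,1,1,1,1,1,1,1,1,1,1,1,1,1,1,1,1,2).

Computing H_k = (kernel of ∂_k) / (image of ∂_{k+1}):

  H_0: rank C_0 − rank ∂_1 = 9 − 8 = 1, and the invariant factors of ∂_1 are all 1, so H_0 ≅ Z.
  H_1: rank ker ∂_1 − rank ∂_2 = (27 − 8) − 18 = 1, and ∂_2 has invariant factor 2 > 1, so H_1 ≅ Z ⊕ Z/2.
  H_2: rank ker ∂_2 − rank ∂_3 = (18 − 18) − 0 = 0, and there is no ∂_3, so H_2 ≅ 0.

(K is a triangulation of the Klein bottle.)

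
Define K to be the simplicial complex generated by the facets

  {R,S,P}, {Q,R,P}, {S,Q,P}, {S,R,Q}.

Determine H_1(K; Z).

K has 4 vertices, 6 edges, 4 triangles.
rank ∂_1 = 3, rank ∂_2 = 3 ⇒ b_1 = 6 − 3 − 3 = 0; all invariant factors of ∂_2 are 1 so no torsion. So H_1 ≅ 0.

H_1 ≅ 0.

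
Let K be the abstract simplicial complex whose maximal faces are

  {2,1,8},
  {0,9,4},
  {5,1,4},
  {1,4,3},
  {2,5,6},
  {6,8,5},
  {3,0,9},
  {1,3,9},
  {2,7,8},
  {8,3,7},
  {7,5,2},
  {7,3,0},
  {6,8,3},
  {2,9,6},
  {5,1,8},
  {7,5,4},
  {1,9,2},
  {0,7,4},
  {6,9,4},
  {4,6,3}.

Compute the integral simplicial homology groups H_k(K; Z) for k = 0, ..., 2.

H_0 = Z,  H_1 = Z × Z/2,  H_2 = 0.

We work with the vertex ordering 0 < 1 < 2 < 3 < 4 < 5 < 6 < 7 < 8 < 9. The simplices of K, each written with vertices in increasing order, are:

  0-simplices (10): [0], [1], [2], [3], [4], [5], [6], [7], [8], [9]
  1-simplices (30): (30 of them)
  2-simplices (20): (20 of them)

Hence C_0 ≅ Z^10, C_1 ≅ Z^30, C_2 ≅ Z^20.

The boundary map ∂_1: C_1 → C_0 sends each edge [p,q] (with p < q) to q − p.
This gives a 10×30 integer matrix of rank 9; reducing to Smith normal form yields diagonal entries (1,1,1,1,1,1,1,1,1).

The boundary map ∂_2: C_2 → C_1 maps a triangle to the signed sum of its edges. For instance
  ∂[2,6,9] = [6,9] − [2,9] + [2,6],
  ∂[1,5,8] = [5,8] − [1,8] + [1,5].
As a 30×20 matrix over Z this has rank 20, with invariant factors (1,1,1,1,1,1,1,1,1,1,1,1,1,1,1,1,1,1,1,2).

Now H_k = ker ∂_k / im ∂_{k+1}, so:

  H_0: rank C_0 − rank ∂_1 = 10 − 9 = 1, and the invariant factors of ∂_1 are all 1, so H_0 ≅ Z.
  H_1: rank ker ∂_1 − rank ∂_2 = (30 − 9) − 20 = 1, and ∂_2 has invariant factor 2 > 1, so H_1 ≅ Z × Z/2.
  H_2: rank ker ∂_2 − rank ∂_3 = (20 − 20) − 0 = 0, and there is no ∂_3, so H_2 ≅ 0.

(K is a triangulation of the Klein bottle.)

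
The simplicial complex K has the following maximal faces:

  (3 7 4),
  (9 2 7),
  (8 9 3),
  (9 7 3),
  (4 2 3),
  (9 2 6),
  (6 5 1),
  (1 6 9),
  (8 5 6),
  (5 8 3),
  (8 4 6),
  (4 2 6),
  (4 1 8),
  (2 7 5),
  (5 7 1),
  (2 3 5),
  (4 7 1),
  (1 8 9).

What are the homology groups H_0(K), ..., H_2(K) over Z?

Fix the vertex order 1 < 2 < 3 < 4 < 5 < 6 < 7 < 8 < 9 and write every simplex with vertices in increasing order. Then dim K = 2 and the simplices of K are:

  0-simplices (9): [1], [2], [3], [4], [5], [6], [7], [8], [9]
  1-simplices (27): (27 of them)
  2-simplices (18): [1,4,7], [1,4,8], [1,5,6], [1,5,7], [1,6,9], [1,8,9], [2,3,4], [2,3,5], [2,4,6], [2,5,7], [2,6,9], [2,7,9], [3,4,7], [3,5,8], [3,7,9], [3,8,9], [4,6,8], [5,6,8]

so the chain groups are C_0 ≅ Z^9, C_1 ≅ Z^27, C_2 ≅ Z^18.

∂_1: C_1 → C_0 is given by ∂[p,q] = [q] − [p].
The resulting 9×27 matrix has rank 8, and its Smith normal form has invariant factors (1,1,1,1,1,1,1,1).

∂_2: C_2 → C_1 maps a triangle to the signed sum of its edges. For instance
  ∂[2,4,6] = [4,6] − [2,6] + [2,4],
  ∂[1,4,7] = [4,7] − [1,7] + [1,4].
The resulting 27×18 matrix has rank 18, and its Smith normal form has invariant factors (1,1,1,1,1,1,1,1,1,1,1,1,1,1,1,1,1,2).

From H_k ≅ ker(∂_k) / im(∂_{k+1}) we obtain:

  H_0: rank C_0 − rank ∂_1 = 9 − 8 = 1, and the invariant factors of ∂_1 are all 1, so H_0 = Z.
  H_1: rank ker ∂_1 − rank ∂_2 = (27 − 8) − 18 = 1, and ∂_2 has invariant factor 2 > 1, so H_1 = Z ⊕ Z/2.
  H_2: rank ker ∂_2 − rank ∂_3 = (18 − 18) − 0 = 0, and there is no ∂_3, so H_2 = 0.

As a check, the Euler characteristic is 9 − 27 + 18 = 0, which agrees with 1 − 1 + 0 = 0.
(K is a triangulation of the Klein bottle.)

H_0 ≅ Z,  H_1 ≅ Z ⊕ Z/2,  H_2 = 0.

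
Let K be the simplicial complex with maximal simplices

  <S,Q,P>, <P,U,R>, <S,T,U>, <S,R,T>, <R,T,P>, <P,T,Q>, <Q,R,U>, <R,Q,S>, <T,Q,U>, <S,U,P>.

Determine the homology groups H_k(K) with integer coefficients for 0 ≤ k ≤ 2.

Order the vertices as P < Q < R < S < T < U. Listing each simplex with vertices in this order, K has dimension 2 with simplices:

  0-simplices (6): P, Q, R, S, T, U
  1-simplices (15): PQ, PR, PS, PT, PU, QR, QS, QT, QU, RS, RT, RU, ST, SU, TU
  2-simplices (10): PQS, PQT, PRT, PRU, PSU, QRS, QRU, QTU, RST, STU

so the chain groups are C_0 ≅ Z^6, C_1 ≅ Z^15, C_2 ≅ Z^10.

Boundary ∂_1: C_1 → C_0 sends each edge [p,q] (with p < q) to q − p. For instance
  ∂QS = S − Q.
The resulting 6×15 matrix has rank 5, and its Smith normal form has invariant factors (1,1,1,1,1).

Boundary ∂_2: C_2 → C_1 maps a triangle to the signed sum of its edges. For instance
  ∂PRU = RU − PU + PR,
  ∂RST = ST − RT + RS.
The resulting 15×10 matrix has rank 10, and its Smith normal form has invariant factors (1,1,1,1,1,1,1,1,1,2).

Computing H_k = (kernel of ∂_k) / (image of ∂_{k+1}):

  H_0: rank C_0 − rank ∂_1 = 6 − 5 = 1, and the invariant factors of ∂_1 are all 1, so H_0 ≅ Z.
  H_1: rank ker ∂_1 − rank ∂_2 = (15 − 5) − 10 = 0, and ∂_2 has invariant factor 2 > 1, so H_1 ≅ Z/2Z.
  H_2: rank ker ∂_2 − rank ∂_3 = (10 − 10) − 0 = 0, and there is no ∂_3, so H_2 ≅ 0.

As a check, the Euler characteristic is 6 − 15 + 10 = 1, which agrees with 1 − 0 + 0 = 1.

H_0 ≅ Z,  H_1 ≅ Z/2Z,  H_2 = 0.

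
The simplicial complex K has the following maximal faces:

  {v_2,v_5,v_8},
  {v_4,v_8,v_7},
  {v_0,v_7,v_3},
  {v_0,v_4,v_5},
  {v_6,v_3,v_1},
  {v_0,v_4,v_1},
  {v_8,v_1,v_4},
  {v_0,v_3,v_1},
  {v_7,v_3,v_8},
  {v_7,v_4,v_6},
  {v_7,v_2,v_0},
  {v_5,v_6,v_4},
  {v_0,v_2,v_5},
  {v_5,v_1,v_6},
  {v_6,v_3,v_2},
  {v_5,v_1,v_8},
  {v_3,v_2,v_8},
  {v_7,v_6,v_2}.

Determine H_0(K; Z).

Take the total order v_0 < v_1 < v_2 < v_3 < v_4 < v_5 < v_6 < v_7 < v_8 on the vertex set. Then K (dimension 2) consists of the simplices:

  0-simplices (9): [v_0], [v_1], [v_2], [v_3], [v_4], [v_5], [v_6], [v_7], [v_8]
  1-simplices (27): (27 of them)
  2-simplices (18): (18 of them)

giving chain groups C_0 ≅ Z^9, C_1 ≅ Z^27, C_2 ≅ Z^18.

Boundary ∂_1: C_1 → C_0 sends each edge [p,q] (with p < q) to q − p.
As a 9×27 matrix over Z this has rank 8, with invariant factors (1,1,1,1,1,1,1,1).

Boundary ∂_2: C_2 → C_1 maps a triangle to the signed sum of its edges. For instance
  ∂[v_0,v_2,v_5] = [v_2,v_5] − [v_0,v_5] + [v_0,v_2],
  ∂[v_0,v_4,v_5] = [v_4,v_5] − [v_0,v_5] + [v_0,v_4].
This gives a 27×18 integer matrix of rank 18; reducing to Smith normal form yields diagonal entries (1,1,1,1,1,1,1,1,1,1,1,1,1,1,1,1,1,2).

From H_k ≅ ker(∂_k) / im(∂_{k+1}) we obtain:

  H_0: rank C_0 − rank ∂_1 = 9 − 8 = 1, and the invariant factors of ∂_1 are all 1, so H_0 ≅ Z.

(K is a triangulation of the Klein bottle.)

H_0 = Z.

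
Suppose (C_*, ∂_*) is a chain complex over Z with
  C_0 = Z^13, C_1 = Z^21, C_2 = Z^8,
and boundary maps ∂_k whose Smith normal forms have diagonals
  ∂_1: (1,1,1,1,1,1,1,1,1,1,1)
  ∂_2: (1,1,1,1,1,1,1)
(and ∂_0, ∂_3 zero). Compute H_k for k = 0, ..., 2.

H_0 = Z^2,  H_1 = Z^3,  H_2 = Z.

H_0: b_0 = 13 − 0 − 11 = 2; torsion from ∂_1 factors > 1: none. So H_0 = Z^2.
H_1: b_1 = 21 − 11 − 7 = 3; torsion from ∂_2 factors > 1: none. So H_1 = Z^3.
H_2: b_2 = 8 − 7 − 0 = 1; torsion from ∂_3 factors > 1: none. So H_2 = Z.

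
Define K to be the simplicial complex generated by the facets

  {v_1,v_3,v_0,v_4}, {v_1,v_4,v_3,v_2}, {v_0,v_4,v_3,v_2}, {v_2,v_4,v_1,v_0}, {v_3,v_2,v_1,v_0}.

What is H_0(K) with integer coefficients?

K has 5 vertices, 10 edges, 10 triangles, 5 3-simplices.
rank ∂_0 = 0, rank ∂_1 = 4 ⇒ b_0 = 5 − 0 − 4 = 1; all invariant factors of ∂_1 are 1 so no torsion. So H_0 ≅ Z.

H_0 ≅ Z.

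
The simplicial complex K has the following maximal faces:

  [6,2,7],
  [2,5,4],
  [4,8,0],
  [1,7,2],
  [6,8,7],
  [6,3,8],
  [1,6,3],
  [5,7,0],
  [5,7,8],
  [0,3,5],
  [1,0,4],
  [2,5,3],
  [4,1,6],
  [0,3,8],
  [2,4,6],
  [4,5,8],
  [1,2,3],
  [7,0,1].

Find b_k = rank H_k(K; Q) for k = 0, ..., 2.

b_0 = 1, b_1 = 1, b_2 = 0.

Fix the vertex order 0 < 1 < 2 < 3 < 4 < 5 < 6 < 7 < 8 and write every simplex with vertices in increasing order. Then dim K = 2 and the simplices of K are:

  0-simplices (9): [0], [1], [2], [3], [4], [5], [6], [7], [8]
  1-simplices (27): (27 of them)
  2-simplices (18): [0,1,4], [0,1,7], [0,3,5], [0,3,8], [0,4,8], [0,5,7], [1,2,3], [1,2,7], [1,3,6], [1,4,6], [2,3,5], [2,4,5], [2,4,6], [2,6,7], [3,6,8], [4,5,8], [5,7,8], [6,7,8]

so the chain groups are C_0 ≅ Z^9, C_1 ≅ Z^27, C_2 ≅ Z^18.

∂_1: C_1 → C_0 is given by ∂[p,q] = [q] − [p].
The 9×27 boundary matrix has rank 8 and Smith normal form diag(1,1,1,1,1,1,1,1).

∂_2: C_2 → C_1 acts by ∂[p,q,r] = [q,r] − [p,r] + [p,q]. For instance
  ∂[0,1,7] = [1,7] − [0,7] + [0,1],
  ∂[0,1,4] = [1,4] − [0,4] + [0,1].
As a 27×18 matrix over Z this has rank 18, with invariant factors (1,1,1,1,1,1,1,1,1,1,1,1,1,1,1,1,1,2).

Computing H_k = (kernel of ∂_k) / (image of ∂_{k+1}):

  H_0: rank C_0 − rank ∂_1 = 9 − 8 = 1, and the invariant factors of ∂_1 are all 1, so H_0 = Z.
  H_1: rank ker ∂_1 − rank ∂_2 = (27 − 8) − 18 = 1, and ∂_2 has invariant factor 2 > 1, so H_1 = Z × Z/2.
  H_2: rank ker ∂_2 − rank ∂_3 = (18 − 18) − 0 = 0, and there is no ∂_3, so H_2 = 0.

As a check, the Euler characteristic is 9 − 27 + 18 = 0, which agrees with 1 − 1 + 0 = 0.

Hence the Betti numbers are b_0 = 1, b_1 = 1, b_2 = 0.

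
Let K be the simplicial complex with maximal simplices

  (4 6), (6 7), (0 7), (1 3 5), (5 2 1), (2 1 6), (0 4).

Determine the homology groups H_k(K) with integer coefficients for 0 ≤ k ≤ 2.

K has 8 vertices, 11 edges, 3 triangles.
rank ∂_0 = 0, rank ∂_1 = 7 ⇒ b_0 = 8 − 0 − 7 = 1; all invariant factors of ∂_1 are 1 so no torsion. So H_0 ≅ Z.
rank ∂_1 = 7, rank ∂_2 = 3 ⇒ b_1 = 11 − 7 − 3 = 1; all invariant factors of ∂_2 are 1 so no torsion. So H_1 ≅ Z.
rank ∂_2 = 3, rank ∂_3 = 0 ⇒ b_2 = 3 − 3 − 0 = 0. So H_2 ≅ 0.

H_0 = Z,  H_1 = Z,  H_2 = 0.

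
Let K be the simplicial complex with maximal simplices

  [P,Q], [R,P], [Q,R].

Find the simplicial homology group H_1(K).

H_1 ≅ Z.

Order the vertices as P < Q < R. Listing each simplex with vertices in this order, K has dimension 1 with simplices:

  0-simplices (3): P, Q, R
  1-simplices (3): PQ, PR, QR

so the chain groups are C_0 ≅ Z^3, C_1 ≅ Z^3.

The boundary map ∂_1: C_1 → C_0 is given by ∂[p,q] = [q] − [p]. For instance
  ∂QR = R − Q.
This gives a 3×3 integer matrix of rank 2; reducing to Smith normal form yields diagonal entries (1,1).

Now H_k = ker ∂_k / im ∂_{k+1}, so:

  H_1: rank ker ∂_1 − rank ∂_2 = (3 − 2) − 0 = 1, and there is no ∂_2, so H_1 = Z.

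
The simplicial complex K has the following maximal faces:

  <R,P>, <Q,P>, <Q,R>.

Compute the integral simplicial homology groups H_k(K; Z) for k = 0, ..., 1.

Take the total order P < Q < R on the vertex set. Then K (dimension 1) consists of the simplices:

  0-simplices (3): P, Q, R
  1-simplices (3): PQ, PR, QR

so the chain groups are C_0 ≅ Z^3, C_1 ≅ Z^3.

Boundary ∂_1: C_1 → C_0 is given by ∂[p,q] = [q] − [p]. For instance
  ∂QR = R − Q.
The resulting 3×3 matrix has rank 2, and its Smith normal form has invariant factors (1,1).

Computing H_k = (kernel of ∂_k) / (image of ∂_{k+1}):

  H_0: rank C_0 − rank ∂_1 = 3 − 2 = 1, and the invariant factors of ∂_1 are all 1, so H_0 ≅ Z.
  H_1: rank ker ∂_1 − rank ∂_2 = (3 − 2) − 0 = 1, and there is no ∂_2, so H_1 ≅ Z.

H_0 ≅ Z,  H_1 ≅ Z.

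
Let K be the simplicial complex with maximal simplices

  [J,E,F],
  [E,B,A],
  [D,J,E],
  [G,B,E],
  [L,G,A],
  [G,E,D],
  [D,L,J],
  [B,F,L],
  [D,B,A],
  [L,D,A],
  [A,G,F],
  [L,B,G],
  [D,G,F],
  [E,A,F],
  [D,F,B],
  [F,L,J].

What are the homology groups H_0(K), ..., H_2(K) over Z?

We work with the vertex ordering A < B < D < E < F < G < J < L. The simplices of K, each written with vertices in increasing order, are:

  0-simplices (8): A, B, D, E, F, G, J, L
  1-simplices (24): AB, AD, AE, AF, AG, AL, BD, BE, BF, BG, BL, DE, DF, DG, DJ, DL, EF, EG, EJ, FG, FJ, FL, GL, JL
  2-simplices (16): ABD, ABE, ADL, AEF, AFG, AGL, BDF, BEG, BFL, BGL, DEG, DEJ, DFG, DJL, EFJ, FJL

Hence C_0 ≅ Z^8, C_1 ≅ Z^24, C_2 ≅ Z^16.

Boundary ∂_1: C_1 → C_0 sends each edge [p,q] (with p < q) to q − p. For instance
  ∂DE = E − D.
This gives a 8×24 integer matrix of rank 7; reducing to Smith normal form yields diagonal entries (1,1,1,1,1,1,1).

The boundary map ∂_2: C_2 → C_1 acts by ∂[p,q,r] = [q,r] − [p,r] + [p,q]. For instance
  ∂FJL = JL − FL + FJ,
  ∂AEF = EF − AF + AE.
This gives a 24×16 integer matrix of rank 15; reducing to Smith normal form yields diagonal entries (1,1,1,1,1,1,1,1,1,1,1,1,1,1,1).

Computing H_k = (kernel of ∂_k) / (image of ∂_{k+1}):

  H_0: rank C_0 − rank ∂_1 = 8 − 7 = 1, and the invariant factors of ∂_1 are all 1, so H_0 = Z.
  H_1: rank ker ∂_1 − rank ∂_2 = (24 − 7) − 15 = 2, and the invariant factors of ∂_2 are all 1, so H_1 = Z^2.
  H_2: rank ker ∂_2 − rank ∂_3 = (16 − 15) − 0 = 1, and there is no ∂_3, so H_2 = Z.

(K is a triangulation of the torus T^2.)

H_0 ≅ Z,  H_1 ≅ Z^2,  H_2 ≅ Z.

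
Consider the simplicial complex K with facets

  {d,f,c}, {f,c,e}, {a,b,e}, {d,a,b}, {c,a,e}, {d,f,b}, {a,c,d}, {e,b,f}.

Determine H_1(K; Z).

Fix the vertex order a < b < c < d < e < f and write every simplex with vertices in increasing order. Then dim K = 2 and the simplices of K are:

  0-simplices (6): a, b, c, d, e, f
  1-simplices (12): ab, ac, ad, ae, bd, be, bf, cd, ce, cf, df, ef
  2-simplices (8): abd, abe, acd, ace, bdf, bef, cdf, cef

giving chain groups C_0 ≅ Z^6, C_1 ≅ Z^12, C_2 ≅ Z^8.

The boundary map ∂_1: C_1 → C_0 is given by ∂[p,q] = [q] − [p]. For instance
  ∂ad = d − a.
The 6×12 boundary matrix has rank 5 and Smith normal form diag(1,1,1,1,1).

Boundary ∂_2: C_2 → C_1 maps a triangle to the signed sum of its edges. For instance
  ∂ace = ce − ae + ac,
  ∂acd = cd − ad + ac.
The 12×8 boundary matrix has rank 7 and Smith normal form diag(1,1,1,1,1,1,1).

Computing H_k = (kernel of ∂_k) / (image of ∂_{k+1}):

  H_1: rank ker ∂_1 − rank ∂_2 = (12 − 5) − 7 = 0, and the invariant factors of ∂_2 are all 1, so H_1 = 0.

(K is a triangulation of the 2-sphere S^2.)

H_1 ≅ 0.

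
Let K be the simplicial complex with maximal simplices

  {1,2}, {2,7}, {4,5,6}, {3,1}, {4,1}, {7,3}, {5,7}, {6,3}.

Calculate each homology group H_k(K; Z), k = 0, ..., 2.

We work with the vertex ordering 1 < 2 < 3 < 4 < 5 < 6 < 7. The simplices of K, each written with vertices in increasing order, are:

  0-simplices (7): [1], [2], [3], [4], [5], [6], [7]
  1-simplices (10): [1,2], [1,3], [1,4], [2,7], [3,6], [3,7], [4,5], [4,6], [5,6], [5,7]
  2-simplices (1): [4,5,6]

Hence C_0 ≅ Z^7, C_1 ≅ Z^10, C_2 ≅ Z^1.

Boundary ∂_1: C_1 → C_0 maps an edge to its endpoints' difference, ∂[p,q] = q − p.
The 7×10 boundary matrix has rank 6 and Smith normal form diag(1,1,1,1,1,1).

The boundary map ∂_2: C_2 → C_1 sends each 2-simplex [p,q,r] to [q,r] − [p,r] + [p,q]. For instance
  ∂[4,5,6] = [5,6] − [4,6] + [4,5].
As a 10×1 matrix over Z this has rank 1, with invariant factors (1).

Reading off H_k = ker ∂_k / im ∂_{k+1}:

  H_0: rank C_0 − rank ∂_1 = 7 − 6 = 1, and the invariant factors of ∂_1 are all 1, so H_0 ≅ Z.
  H_1: rank ker ∂_1 − rank ∂_2 = (10 − 6) − 1 = 3, and the invariant factors of ∂_2 are all 1, so H_1 ≅ Z^3.
  H_2: rank ker ∂_2 − rank ∂_3 = (1 − 1) − 0 = 0, and there is no ∂_3, so H_2 ≅ 0.

As a check, the Euler characteristic is 7 − 10 + 1 = -2, which agrees with 1 − 3 + 0 = -2.

H_0 = Z,  H_1 = Z^3,  H_2 = 0.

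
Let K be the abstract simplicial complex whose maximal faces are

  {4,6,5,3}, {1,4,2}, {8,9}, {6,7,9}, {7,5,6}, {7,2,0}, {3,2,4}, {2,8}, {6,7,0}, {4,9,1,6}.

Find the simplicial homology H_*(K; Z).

H_0 ≅ Z,  H_1 ≅ Z^2,  H_2 = 0,  H_3 = 0.

Take the total order 0 < 1 < 2 < 3 < 4 < 5 < 6 < 7 < 8 < 9 on the vertex set. Then K (dimension 3) consists of the simplices:

  0-simplices (10): [0], [1], [2], [3], [4], [5], [6], [7], [8], [9]
  1-simplices (23): [0,2], [0,6], [0,7], [1,2], [1,4], [1,6], [1,9], [2,3], [2,4], [2,7], [2,8], [3,4], [3,5], [3,6], [4,5], [4,6], [4,9], [5,6], [5,7], [6,7], [6,9], [7,9], [8,9]
  2-simplices (14): [0,2,7], [0,6,7], [1,2,4], [1,4,6], [1,4,9], [1,6,9], [2,3,4], [3,4,5], [3,4,6], [3,5,6], [4,5,6], [4,6,9], [5,6,7], [6,7,9]
  3-simplices (2): [1,4,6,9], [3,4,5,6]

so the chain groups are C_0 ≅ Z^10, C_1 ≅ Z^23, C_2 ≅ Z^14, C_3 ≅ Z^2.

∂_1: C_1 → C_0 sends each edge [p,q] (with p < q) to q − p. For instance
  ∂[6,9] = [9] − [6].
The resulting 10×23 matrix has rank 9, and its Smith normal form has invariant factors (1,1,1,1,1,1,1,1,1).

∂_2: C_2 → C_1 acts by ∂[p,q,r] = [q,r] − [p,r] + [p,q]. For instance
  ∂[1,4,9] = [4,9] − [1,9] + [1,4],
  ∂[6,7,9] = [7,9] − [6,9] + [6,7].
The resulting 23×14 matrix has rank 12, and its Smith normal form has invariant factors (1,1,1,1,1,1,1,1,1,1,1,1).

Boundary ∂_3: C_3 → C_2 sends each 3-simplex σ to the alternating sum Σ_i (−1)^i (σ with its i-th vertex removed). For instance
  ∂[1,4,6,9] = [4,6,9] − [1,6,9] + [1,4,9] − [1,4,6],
  ∂[3,4,5,6] = [4,5,6] − [3,5,6] + [3,4,6] − [3,4,5].
This gives a 14×2 integer matrix of rank 2; reducing to Smith normal form yields diagonal entries (1,1).

Reading off H_k = ker ∂_k / im ∂_{k+1}:

  H_0: rank C_0 − rank ∂_1 = 10 − 9 = 1, and the invariant factors of ∂_1 are all 1, so H_0 = Z.
  H_1: rank ker ∂_1 − rank ∂_2 = (23 − 9) − 12 = 2, and the invariant factors of ∂_2 are all 1, so H_1 = Z^2.
  H_2: rank ker ∂_2 − rank ∂_3 = (14 − 12) − 2 = 0, and the invariant factors of ∂_3 are all 1, so H_2 = 0.
  H_3: rank ker ∂_3 − rank ∂_4 = (2 − 2) − 0 = 0, and there is no ∂_4, so H_3 = 0.

As a check, the Euler characteristic is 10 − 23 + 14 − 2 = -1, which agrees with 1 − 2 + 0 − 0 = -1.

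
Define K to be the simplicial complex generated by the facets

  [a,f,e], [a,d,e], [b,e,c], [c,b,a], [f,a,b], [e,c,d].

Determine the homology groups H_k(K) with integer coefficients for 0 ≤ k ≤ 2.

Fix the vertex order a < b < c < d < e < f and write every simplex with vertices in increasing order. Then dim K = 2 and the simplices of K are:

  0-simplices (6): a, b, c, d, e, f
  1-simplices (12): ab, ac, ad, ae, af, bc, be, bf, cd, ce, de, ef
  2-simplices (6): abc, abf, ade, aef, bce, cde

so the chain groups are C_0 ≅ Z^6, C_1 ≅ Z^12, C_2 ≅ Z^6.

The boundary map ∂_1: C_1 → C_0 is given by ∂[p,q] = [q] − [p]. For instance
  ∂ab = b − a.
As a 6×12 matrix over Z this has rank 5, with invariant factors (1,1,1,1,1).

∂_2: C_2 → C_1 maps a triangle to the signed sum of its edges. For instance
  ∂cde = de − ce + cd,
  ∂bce = ce − be + bc.
This gives a 12×6 integer matrix of rank 6; reducing to Smith normal form yields diagonal entries (1,1,1,1,1,1).

Reading off H_k = ker ∂_k / im ∂_{k+1}:

  H_0: rank C_0 − rank ∂_1 = 6 − 5 = 1, and the invariant factors of ∂_1 are all 1, so H_0 = Z.
  H_1: rank ker ∂_1 − rank ∂_2 = (12 − 5) − 6 = 1, and the invariant factors of ∂_2 are all 1, so H_1 = Z.
  H_2: rank ker ∂_2 − rank ∂_3 = (6 − 6) − 0 = 0, and there is no ∂_3, so H_2 = 0.

(K is a triangulation of the cylinder S^1 x I.)

H_0 = Z,  H_1 = Z,  H_2 = 0.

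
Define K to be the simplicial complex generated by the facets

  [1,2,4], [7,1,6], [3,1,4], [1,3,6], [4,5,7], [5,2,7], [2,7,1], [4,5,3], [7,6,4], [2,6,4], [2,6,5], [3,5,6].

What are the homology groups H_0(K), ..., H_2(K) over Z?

H_0 = Z,  H_1 = Z/2,  H_2 = 0.

Fix the vertex order 1 < 2 < 3 < 4 < 5 < 6 < 7 and write every simplex with vertices in increasing order. Then dim K = 2 and the simplices of K are:

  0-simplices (7): [1], [2], [3], [4], [5], [6], [7]
  1-simplices (18): [1,2], [1,3], [1,4], [1,6], [1,7], [2,4], [2,5], [2,6], [2,7], [3,4], [3,5], [3,6], [4,5], [4,6], [4,7], [5,6], [5,7], [6,7]
  2-simplices (12): [1,2,4], [1,2,7], [1,3,4], [1,3,6], [1,6,7], [2,4,6], [2,5,6], [2,5,7], [3,4,5], [3,5,6], [4,5,7], [4,6,7]

Hence C_0 ≅ Z^7, C_1 ≅ Z^18, C_2 ≅ Z^12.

∂_1: C_1 → C_0 is given by ∂[p,q] = [q] − [p].
The 7×18 boundary matrix has rank 6 and Smith normal form diag(1,1,1,1,1,1).

The boundary map ∂_2: C_2 → C_1 maps a triangle to the signed sum of its edges. For instance
  ∂[1,2,7] = [2,7] − [1,7] + [1,2],
  ∂[3,4,5] = [4,5] − [3,5] + [3,4].
The resulting 18×12 matrix has rank 12, and its Smith normal form has invariant factors (1,1,1,1,1,1,1,1,1,1,1,2).

Reading off H_k = ker ∂_k / im ∂_{k+1}:

  H_0: rank C_0 − rank ∂_1 = 7 − 6 = 1, and the invariant factors of ∂_1 are all 1, so H_0 ≅ Z.
  H_1: rank ker ∂_1 − rank ∂_2 = (18 − 6) − 12 = 0, and ∂_2 has invariant factor 2 > 1, so H_1 ≅ Z/2.
  H_2: rank ker ∂_2 − rank ∂_3 = (12 − 12) − 0 = 0, and there is no ∂_3, so H_2 ≅ 0.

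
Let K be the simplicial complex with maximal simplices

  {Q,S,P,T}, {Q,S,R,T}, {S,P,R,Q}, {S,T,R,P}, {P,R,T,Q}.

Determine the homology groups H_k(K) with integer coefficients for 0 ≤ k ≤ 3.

H_0 = Z,  H_1 = 0,  H_2 = 0,  H_3 = Z.

Fix the vertex order P < Q < R < S < T and write every simplex with vertices in increasing order. Then dim K = 3 and the simplices of K are:

  0-simplices (5): P, Q, R, S, T
  1-simplices (10): PQ, PR, PS, PT, QR, QS, QT, RS, RT, ST
  2-simplices (10): PQR, PQS, PQT, PRS, PRT, PST, QRS, QRT, QST, RST
  3-simplices (5): PQRS, PQRT, PQST, PRST, QRST

Hence C_0 ≅ Z^5, C_1 ≅ Z^10, C_2 ≅ Z^10, C_3 ≅ Z^5.

The boundary map ∂_1: C_1 → C_0 is given by ∂[p,q] = [q] − [p].
As a 5×10 matrix over Z this has rank 4, with invariant factors (1,1,1,1).

Boundary ∂_2: C_2 → C_1 acts by ∂[p,q,r] = [q,r] − [p,r] + [p,q]. For instance
  ∂PQS = QS − PS + PQ,
  ∂QST = ST − QT + QS.
This gives a 10×10 integer matrix of rank 6; reducing to Smith normal form yields diagonal entries (1,1,1,1,1,1).

∂_3: C_3 → C_2 sends each 3-simplex σ to the alternating sum Σ_i (−1)^i (σ with its i-th vertex removed). For instance
  ∂PQST = QST − PST + PQT − PQS,
  ∂QRST = RST − QST + QRT − QRS.
The resulting 10×5 matrix has rank 4, and its Smith normal form has invariant factors (1,1,1,1).

Now H_k = ker ∂_k / im ∂_{k+1}, so:

  H_0: rank C_0 − rank ∂_1 = 5 − 4 = 1, and the invariant factors of ∂_1 are all 1, so H_0 ≅ Z.
  H_1: rank ker ∂_1 − rank ∂_2 = (10 − 4) − 6 = 0, and the invariant factors of ∂_2 are all 1, so H_1 ≅ 0.
  H_2: rank ker ∂_2 − rank ∂_3 = (10 − 6) − 4 = 0, and the invariant factors of ∂_3 are all 1, so H_2 ≅ 0.
  H_3: rank ker ∂_3 − rank ∂_4 = (5 − 4) − 0 = 1, and there is no ∂_4, so H_3 ≅ Z.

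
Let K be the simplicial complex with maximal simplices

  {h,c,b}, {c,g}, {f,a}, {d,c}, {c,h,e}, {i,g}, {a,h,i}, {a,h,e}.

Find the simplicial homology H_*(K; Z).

H_0 = Z,  H_1 = Z,  H_2 = 0.

Fix the vertex order a < b < c < d < e < f < g < h < i and write every simplex with vertices in increasing order. Then dim K = 2 and the simplices of K are:

  0-simplices (9): a, b, c, d, e, f, g, h, i
  1-simplices (13): ae, af, ah, ai, bc, bh, cd, ce, cg, ch, eh, gi, hi
  2-simplices (4): aeh, ahi, bch, ceh

so the chain groups are C_0 ≅ Z^9, C_1 ≅ Z^13, C_2 ≅ Z^4.

∂_1: C_1 → C_0 is given by ∂[p,q] = [q] − [p]. For instance
  ∂ae = e − a.
The 9×13 boundary matrix has rank 8 and Smith normal form diag(1,1,1,1,1,1,1,1).

Boundary ∂_2: C_2 → C_1 maps a triangle to the signed sum of its edges. For instance
  ∂ceh = eh − ch + ce,
  ∂ahi = hi − ai + ah.
As a 13×4 matrix over Z this has rank 4, with invariant factors (1,1,1,1).

Reading off H_k = ker ∂_k / im ∂_{k+1}:

  H_0: rank C_0 − rank ∂_1 = 9 − 8 = 1, and the invariant factors of ∂_1 are all 1, so H_0 ≅ Z.
  H_1: rank ker ∂_1 − rank ∂_2 = (13 − 8) − 4 = 1, and the invariant factors of ∂_2 are all 1, so H_1 ≅ Z.
  H_2: rank ker ∂_2 − rank ∂_3 = (4 − 4) − 0 = 0, and there is no ∂_3, so H_2 ≅ 0.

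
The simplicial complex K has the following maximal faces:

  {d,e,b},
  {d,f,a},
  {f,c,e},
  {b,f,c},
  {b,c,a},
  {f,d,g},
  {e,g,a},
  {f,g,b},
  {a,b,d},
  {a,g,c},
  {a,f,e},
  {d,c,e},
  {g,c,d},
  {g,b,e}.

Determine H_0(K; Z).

Order the vertices as a < b < c < d < e < f < g. Listing each simplex with vertices in this order, K has dimension 2 with simplices:

  0-simplices (7): a, b, c, d, e, f, g
  1-simplices (21): ab, ac, ad, ae, af, ag, bc, bd, be, bf, bg, cd, ce, cf, cg, de, df, dg, ef, eg, fg
  2-simplices (14): abc, abd, acg, adf, aef, aeg, bcf, bde, beg, bfg, cde, cdg, cef, dfg

Hence C_0 ≅ Z^7, C_1 ≅ Z^21, C_2 ≅ Z^14.

∂_1: C_1 → C_0 is given by ∂[p,q] = [q] − [p].
The resulting 7×21 matrix has rank 6, and its Smith normal form has invariant factors (1,1,1,1,1,1).

The boundary map ∂_2: C_2 → C_1 sends each 2-simplex [p,q,r] to [q,r] − [p,r] + [p,q]. For instance
  ∂bfg = fg − bg + bf,
  ∂abc = bc − ac + ab.
The resulting 21×14 matrix has rank 13, and its Smith normal form has invariant factors (1,1,1,1,1,1,1,1,1,1,1,1,1).

Reading off H_k = ker ∂_k / im ∂_{k+1}:

  H_0: rank C_0 − rank ∂_1 = 7 − 6 = 1, and the invariant factors of ∂_1 are all 1, so H_0 ≅ Z.

H_0 = Z.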